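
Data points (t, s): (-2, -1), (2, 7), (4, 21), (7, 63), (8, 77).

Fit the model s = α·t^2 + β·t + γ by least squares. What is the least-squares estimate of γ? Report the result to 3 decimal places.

γ = -1.311

Normal-equation sums: Σt^2·t^2 = 6785, Σt^2·t = 919, Σt^2 = 137, Σt·t = 137, Σt = 19, Σ1 = 5.
For Xᵀs: Σt^2·s = 8375, Σt·s = 1157, Σs = 167.
Normal equations: [[6785, 919, 137]; [919, 137, 19]; [137, 19, 5]]·[α, β, γ]ᵀ = [8375, 1157, 167]ᵀ.
Inverting the 3×3 Gram matrix, [α, β, γ]ᵀ = [3965/3927, 2427/1309, -5147/3927]ᵀ.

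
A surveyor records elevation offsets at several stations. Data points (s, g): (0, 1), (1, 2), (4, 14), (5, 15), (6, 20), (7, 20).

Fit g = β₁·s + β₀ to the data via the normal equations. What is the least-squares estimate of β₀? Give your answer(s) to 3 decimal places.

β₀ = 0.451

Sums needed: Σs·s = 127, Σs = 23, Σ1 = 6.
Right-hand side: Σs·g = 393, Σg = 72.
Normal equations: [[127, 23]; [23, 6]]·[β₁, β₀]ᵀ = [393, 72]ᵀ.
det = 127·6 − 23² = 233.
β₁ = (393·6 − 23·72)/233 = 702/233; β₀ = (127·72 − 23·393)/233 = 105/233.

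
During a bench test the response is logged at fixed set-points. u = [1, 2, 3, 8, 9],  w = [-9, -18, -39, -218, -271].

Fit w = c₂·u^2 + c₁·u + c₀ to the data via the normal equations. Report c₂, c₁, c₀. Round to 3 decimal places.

The normal equations are: 10755·c₂ + 1277·c₁ + 159·c₀ = -36335;  1277·c₂ + 159·c₁ + 23·c₀ = -4345;  159·c₂ + 23·c₁ + 5·c₀ = -555.
(Σu^2·u^2 = 10755, Σu^2·u = 1277, Σu^2 = 159, Σu·u = 159, Σu = 23, Σ1 = 5, Σu^2·w = -36335, Σu·w = -4345, Σw = -555.)
Row-reducing yields c₂ = -20475/6871, c₁ = -21460/6871, c₀ = -12860/6871.

c₂ = -2.980, c₁ = -3.123, c₀ = -1.872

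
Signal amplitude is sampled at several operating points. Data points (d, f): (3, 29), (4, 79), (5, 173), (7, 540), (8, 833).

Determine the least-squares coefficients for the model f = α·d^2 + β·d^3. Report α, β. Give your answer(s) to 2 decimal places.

α = -3.08, β = 2.01

From the data, Σd^2·d^2 = 7459, Σd^2·d^3 = 53967, Σd^3·d^3 = 400243.
For Mᵀf: Σd^2·f = 85622, Σd^3·f = 639180.
MᵀM·[α, β]ᵀ = Mᵀf becomes [[7459, 53967]; [53967, 400243]]·[α, β]ᵀ = [85622, 639180]ᵀ.
det = 7459·400243 − 53967² = 72975448.
α = (85622·400243 − 53967·639180)/72975448 = -112510457/36487724; β = (7459·639180 − 53967·85622)/72975448 = 73440573/36487724.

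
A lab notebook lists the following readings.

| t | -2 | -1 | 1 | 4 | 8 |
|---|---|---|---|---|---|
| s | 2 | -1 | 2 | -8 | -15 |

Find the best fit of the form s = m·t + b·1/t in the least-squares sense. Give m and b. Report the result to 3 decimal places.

m = -1.979, b = 3.446

The normal equations are: 86·m + 5·b = -153;  5·m + (149/64)·b = -15/8.
(Σt·t = 86, Σt·1/t = 5, Σ1/t·1/t = 149/64, Σt·s = -153, Σ1/t·s = -15/8.)
det = 86·(149/64) − 5² = 5607/32.
m = ((-153)·(149/64) − 5·(-15/8))/(5607/32) = -1057/534; b = (86·(-15/8) − 5·(-153))/(5607/32) = 920/267.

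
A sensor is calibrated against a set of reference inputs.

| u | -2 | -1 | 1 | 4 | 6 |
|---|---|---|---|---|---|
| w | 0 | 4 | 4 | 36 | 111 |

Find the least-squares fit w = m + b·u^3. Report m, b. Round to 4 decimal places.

m = 4.0456, b = 0.4955

Forming MᵀM = [[5, 272]; [272, 50818]] and Mᵀw = [155, 26280]ᵀ gives MᵀM·[m, b]ᵀ = Mᵀw.
det = 5·50818 − 272² = 180106.
m = (155·50818 − 272·26280)/180106 = 364315/90053; b = (5·26280 − 272·155)/180106 = 44620/90053.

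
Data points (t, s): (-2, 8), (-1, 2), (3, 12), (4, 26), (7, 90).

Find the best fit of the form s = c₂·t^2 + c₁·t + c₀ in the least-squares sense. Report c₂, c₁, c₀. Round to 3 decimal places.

From the data, Σt^2·t^2 = 2755, Σt^2·t = 425, Σt^2 = 79, Σt·t = 79, Σt = 11, Σ1 = 5.
For Xᵀs: Σt^2·s = 4968, Σt·s = 752, Σs = 138.
Normal equations: [[2755, 425, 79]; [425, 79, 11]; [79, 11, 5]]·[c₂, c₁, c₀]ᵀ = [4968, 752, 138]ᵀ.
Inverting the 3×3 Gram matrix, [c₂, c₁, c₀]ᵀ = [50153/24339, -30745/24339, -17674/8113]ᵀ.

c₂ = 2.061, c₁ = -1.263, c₀ = -2.178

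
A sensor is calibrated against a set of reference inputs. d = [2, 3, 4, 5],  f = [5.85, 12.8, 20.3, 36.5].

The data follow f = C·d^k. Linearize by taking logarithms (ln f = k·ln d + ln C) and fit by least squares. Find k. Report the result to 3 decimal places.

k = 1.947

With ln fᵢ as the transformed response and ln dᵢ as the regressor:
Σln d = 4.7875, Σ(ln d)² = 6.1995, Σln f = 10.9238, Σln d·ln f = 13.9885.
Equations: 6.1995·k + 4.7875·ln C = 13.9885;  4.7875·k + 4·ln C = 10.9238.
Slope k = (n·Σln d·ln f − Σln d·Σln f)/(n·Σ(ln d)² − (Σln d)²) = (4·13.9885 − 4.7875·10.9238)/1.8779 = 1.94700; ln C = (Σln f − k·Σln d)/n = 0.40064.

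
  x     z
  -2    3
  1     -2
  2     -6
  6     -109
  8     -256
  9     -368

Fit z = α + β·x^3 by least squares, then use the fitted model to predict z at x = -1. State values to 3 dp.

AᵀA·[α, β]ᵀ = Aᵀz reads: 6·α + 1458·β = -738;  1458·α + 840370·β = -422962.
(Σ1 = 6, Σx^3 = 1458, Σx^3·x^3 = 840370, Σz = -738, Σx^3·z = -422962.)
Determinant 6·840370 − 1458² = 2916456.
α = ((-738)·840370 − 1458·(-422962))/2916456 = -146436/121519; β = (6·(-422962) − 1458·(-738))/2916456 = -60907/121519.
At x = -1: ẑ = (-146436/121519)·(1) + (-60907/121519)·(-1) = -85529/121519.

ẑ = -0.704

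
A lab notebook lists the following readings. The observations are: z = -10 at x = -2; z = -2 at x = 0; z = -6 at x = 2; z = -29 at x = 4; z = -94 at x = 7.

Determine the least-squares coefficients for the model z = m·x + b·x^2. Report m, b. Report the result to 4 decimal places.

Sums needed: Σx·x = 73, Σx·x^2 = 407, Σx^2·x^2 = 2689.
And Σx·z = -766, Σx^2·z = -5134.
MᵀM·[m, b]ᵀ = Mᵀz becomes [[73, 407]; [407, 2689]]·[m, b]ᵀ = [-766, -5134]ᵀ.
Δ = 73·2689 − 407² = 30648.
m = ((-766)·2689 − 407·(-5134))/30648 = 7441/7662; b = (73·(-5134) − 407·(-766))/30648 = -15755/7662.

m = 0.9712, b = -2.0563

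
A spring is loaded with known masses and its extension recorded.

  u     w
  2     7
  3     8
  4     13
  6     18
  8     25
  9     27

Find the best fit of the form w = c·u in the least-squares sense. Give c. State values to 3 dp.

Compute the Gram sums: Σu·u = 210.
Right-hand side: Σu·w = 641.
c = 641/210 = 3.05238.

c = 3.052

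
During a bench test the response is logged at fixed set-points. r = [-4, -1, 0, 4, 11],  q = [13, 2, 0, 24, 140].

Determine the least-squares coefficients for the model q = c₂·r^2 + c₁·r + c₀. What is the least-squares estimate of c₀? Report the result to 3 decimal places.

c₀ = 1.573

Setting ∂/∂c₂ … = 0 gives: 15154·c₂ + 1330·c₁ + 154·c₀ = 17534;  1330·c₂ + 154·c₁ + 10·c₀ = 1582;  154·c₂ + 10·c₁ + 5·c₀ = 179.
(Σr^2·r^2 = 15154, Σr^2·r = 1330, Σr^2 = 154, Σr·r = 154, Σr = 10, Σ1 = 5, Σr^2·q = 17534, Σr·q = 1582, Σq = 179.)
Inverting the 3×3 Gram matrix, [c₂, c₁, c₀]ᵀ = [112456/109551, 142988/109551, 57435/36517]ᵀ.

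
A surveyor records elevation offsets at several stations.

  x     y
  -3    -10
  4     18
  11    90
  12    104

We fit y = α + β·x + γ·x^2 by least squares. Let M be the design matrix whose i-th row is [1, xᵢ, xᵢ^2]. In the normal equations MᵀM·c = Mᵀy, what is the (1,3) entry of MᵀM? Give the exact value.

Row 1 ↔ basis 1, column 3 ↔ basis x^2, so (MᵀM)_{1,3} = Σᵢ x^2 = (1)·(9) + (1)·(16) + (1)·(121) + (1)·(144) = 290.

290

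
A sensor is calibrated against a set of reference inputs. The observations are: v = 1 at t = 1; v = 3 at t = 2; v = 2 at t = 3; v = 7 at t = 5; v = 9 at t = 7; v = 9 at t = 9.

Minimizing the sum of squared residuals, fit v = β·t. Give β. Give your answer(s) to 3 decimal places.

β = 1.136

The normal equations are: 169·β = 192.
Hence β = 192 / 169 ≈ 1.13609.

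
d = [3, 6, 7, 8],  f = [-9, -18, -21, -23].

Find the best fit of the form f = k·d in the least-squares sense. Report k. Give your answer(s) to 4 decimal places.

Setting ∂/∂k … = 0 gives: 158·k = -466.
(Σd·d = 158, Σd·f = -466.)
k = (-466)/158 = -2.94937.

k = -2.9494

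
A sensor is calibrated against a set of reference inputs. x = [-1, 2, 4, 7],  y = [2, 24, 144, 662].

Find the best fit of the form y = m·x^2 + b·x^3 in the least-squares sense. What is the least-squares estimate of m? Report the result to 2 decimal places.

m = 3.00

With design matrix A, AᵀA = [[2674, 17862]; [17862, 121810]] and Aᵀy = [34840, 236472]ᵀ.
det = 2674·121810 − 17862² = 6668896.
m = (34840·121810 − 17862·236472)/6668896 = 48071/16031; b = (2674·236472 − 17862·34840)/6668896 = 312939/208403.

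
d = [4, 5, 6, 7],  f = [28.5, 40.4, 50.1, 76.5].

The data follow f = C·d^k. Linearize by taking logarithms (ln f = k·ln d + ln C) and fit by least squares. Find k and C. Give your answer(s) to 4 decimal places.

k = 1.6893, C = 2.6678

Taking logs, ln f = k·ln d + ln C, so regress ln f on ln d.
Σln d = 6.7334, Σ(ln d)² = 11.5091, Σln f = 15.3000, Σln d·ln f = 26.0500.
Equations: 11.5091·k + 6.7334·ln C = 26.0500;  6.7334·k + 4·ln C = 15.3000.
Δ = 11.5091·4 − (6.7334)² = 0.6976; k = (26.0500·4 − 6.7334·15.3000)/0.6976 = 1.68934, ln C = (11.5091·15.3000 − 6.7334·26.0500)/0.6976 = 0.98126, so C = exp(0.98126) = 2.66782.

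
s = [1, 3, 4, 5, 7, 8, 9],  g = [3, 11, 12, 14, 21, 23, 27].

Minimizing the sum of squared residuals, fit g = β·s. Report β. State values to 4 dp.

β = 2.9714

With design matrix X, XᵀX = [[245]] and Xᵀg = [728]ᵀ.
Hence β = 728 / 245 ≈ 2.97143.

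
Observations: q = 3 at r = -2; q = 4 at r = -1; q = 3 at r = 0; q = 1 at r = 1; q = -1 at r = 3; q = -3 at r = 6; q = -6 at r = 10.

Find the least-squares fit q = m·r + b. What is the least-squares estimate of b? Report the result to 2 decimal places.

b = 2.19

Forming MᵀM = [[151, 17]; [17, 7]] and Mᵀq = [-90, 1]ᵀ gives MᵀM·[m, b]ᵀ = Mᵀq.
Eliminating b: 7·(row 1) − 17·(row 2) gives 768·m = 7·(-90) − 17·1 = -647, so m = -647/768.
Then b = (1 − 17·(-647/768))/7 = 1681/768.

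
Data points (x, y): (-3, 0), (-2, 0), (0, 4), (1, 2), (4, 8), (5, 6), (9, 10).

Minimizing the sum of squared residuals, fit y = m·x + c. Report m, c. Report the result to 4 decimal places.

Forming MᵀM = [[136, 14]; [14, 7]] and Mᵀy = [154, 30]ᵀ gives MᵀM·[m, c]ᵀ = Mᵀy.
Eliminating c: 7·(row 1) − 14·(row 2) gives 756·m = 7·154 − 14·30 = 658, so m = 47/54.
Then c = (30 − 14·(47/54))/7 = 481/189.

m = 0.8704, c = 2.5450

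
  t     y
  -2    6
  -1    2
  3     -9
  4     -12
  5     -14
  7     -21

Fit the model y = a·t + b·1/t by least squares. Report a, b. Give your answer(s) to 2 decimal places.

The normal equations are: 104·a + 6·b = -306;  6·a + (261781/176400)·b = -84/5.
Δ = 104·(261781/176400) − 6² = 2609353/22050.
a = ((-306)·(261781/176400) − 6·(-84/5))/(2609353/22050) = -31161933/10437412; b = (104·(-84/5) − 6·(-306))/(2609353/22050) = 1958040/2609353.

a = -2.99, b = 0.75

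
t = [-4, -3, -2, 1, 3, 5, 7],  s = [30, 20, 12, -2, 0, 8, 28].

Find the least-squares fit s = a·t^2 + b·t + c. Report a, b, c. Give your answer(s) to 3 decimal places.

Normal-equation sums: Σt^2·t^2 = 3461, Σt^2·t = 397, Σt^2 = 113, Σt·t = 113, Σt = 7, Σ1 = 7.
Moment sums: Σt^2·s = 2278, Σt·s = 30, Σs = 96.
So AᵀA·[a, b, c]ᵀ = Aᵀs: [[3461, 397, 113]; [397, 113, 7]; [113, 7, 7]]·[a, b, c]ᵀ = [2278, 30, 96]ᵀ.
Solving the 3×3 system (Gaussian elimination) gives a = 167899/162489, b = -551015/162489, c = 23022/54163.

a = 1.033, b = -3.391, c = 0.425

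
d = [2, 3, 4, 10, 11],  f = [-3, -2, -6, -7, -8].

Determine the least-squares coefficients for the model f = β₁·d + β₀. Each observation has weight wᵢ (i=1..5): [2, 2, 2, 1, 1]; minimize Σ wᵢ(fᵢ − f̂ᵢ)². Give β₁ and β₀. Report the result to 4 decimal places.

β₁ = -0.5584, β₀ = -1.9030

Sums needed: Σwᵢ·d·d = 279, Σwᵢ·d = 39, Σwᵢ·1 = 8.
For AᵀWf: Σwᵢ·d·f = -230, Σwᵢ·f = -37.
Determinant 279·8 − 39² = 711.
β₁ = ((-230)·8 − 39·(-37))/711 = -397/711; β₀ = (279·(-37) − 39·(-230))/711 = -451/237.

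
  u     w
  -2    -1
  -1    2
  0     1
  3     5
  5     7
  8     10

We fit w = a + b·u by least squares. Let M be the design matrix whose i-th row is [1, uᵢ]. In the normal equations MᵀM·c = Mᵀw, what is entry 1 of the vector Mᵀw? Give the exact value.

24

Entry 1 ↔ basis 1, so (Mᵀw)_{1} = Σᵢ wᵢ = (1)·(-1) + (1)·(2) + (1)·(1) + (1)·(5) + (1)·(7) + (1)·(10) = 24.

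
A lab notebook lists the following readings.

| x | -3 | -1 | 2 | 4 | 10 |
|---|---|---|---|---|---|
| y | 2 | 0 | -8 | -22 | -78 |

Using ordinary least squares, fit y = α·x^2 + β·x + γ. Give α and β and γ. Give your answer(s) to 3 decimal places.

From the data, Σx^2·x^2 = 10354, Σx^2·x = 1044, Σx^2 = 130, Σx·x = 130, Σx = 12, Σ1 = 5.
Right-hand side: Σx^2·y = -8166, Σx·y = -890, Σy = -106.
AᵀA·[α, β, γ]ᵀ = Aᵀy becomes [[10354, 1044, 130]; [1044, 130, 12]; [130, 12, 5]]·[α, β, γ]ᵀ = [-8166, -890, -106]ᵀ.
Row-reducing yields α = -102791/212431, β = -590693/212431, γ = -413308/212431.

α = -0.484, β = -2.781, γ = -1.946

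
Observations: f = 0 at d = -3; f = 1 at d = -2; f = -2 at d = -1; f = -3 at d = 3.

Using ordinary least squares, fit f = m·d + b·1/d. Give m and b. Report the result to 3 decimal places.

Compute the Gram sums: Σd·d = 23, Σd·1/d = 4, Σ1/d·1/d = 53/36.
And Σd·f = -9, Σ1/d·f = 1/2.
Normal equations: [[23, 4]; [4, 53/36]]·[m, b]ᵀ = [-9, 1/2]ᵀ.
Δ = 23·(53/36) − 4² = 643/36.
m = ((-9)·(53/36) − 4·(1/2))/(643/36) = -549/643; b = (23·(1/2) − 4·(-9))/(643/36) = 1710/643.

m = -0.854, b = 2.659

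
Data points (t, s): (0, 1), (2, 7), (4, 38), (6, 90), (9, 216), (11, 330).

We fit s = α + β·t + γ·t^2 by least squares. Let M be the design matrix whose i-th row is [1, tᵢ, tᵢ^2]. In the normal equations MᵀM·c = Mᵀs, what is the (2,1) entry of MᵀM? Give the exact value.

Row 2 ↔ basis t, column 1 ↔ basis 1, so (MᵀM)_{2,1} = Σᵢ t = (0)·(1) + (2)·(1) + (4)·(1) + (6)·(1) + (9)·(1) + (11)·(1) = 32.

32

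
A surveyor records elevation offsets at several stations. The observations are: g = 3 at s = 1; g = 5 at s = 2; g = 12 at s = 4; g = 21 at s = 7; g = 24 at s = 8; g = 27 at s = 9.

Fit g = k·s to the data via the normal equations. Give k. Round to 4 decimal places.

AᵀA·[k]ᵀ = Aᵀg reads: 215·k = 643.
(Σs·s = 215, Σs·g = 643.)
k = 643/215 = 2.9907.

k = 2.9907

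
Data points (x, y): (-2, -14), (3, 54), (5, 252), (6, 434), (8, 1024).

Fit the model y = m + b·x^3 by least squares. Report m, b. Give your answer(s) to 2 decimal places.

The normal system MᵀM·[m, b]ᵀ = Mᵀy is [[5, 872]; [872, 325218]]·[m, b]ᵀ = [1750, 651102]ᵀ.
Determinant 5·325218 − 872² = 865706.
m = (1750·325218 − 872·651102)/865706 = 685278/432853; b = (5·651102 − 872·1750)/865706 = 864755/432853.

m = 1.58, b = 2.00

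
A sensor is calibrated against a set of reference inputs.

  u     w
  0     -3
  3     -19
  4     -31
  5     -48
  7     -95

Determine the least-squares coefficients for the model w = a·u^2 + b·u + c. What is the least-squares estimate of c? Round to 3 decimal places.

c = -3.139

Sums needed: Σu^2·u^2 = 3363, Σu^2·u = 559, Σu^2 = 99, Σu·u = 99, Σu = 19, Σ1 = 5.
Right-hand side: Σu^2·w = -6522, Σu·w = -1086, Σw = -196.
Row-reducing yields a = -2629/1306, b = 1305/1306, c = -2050/653.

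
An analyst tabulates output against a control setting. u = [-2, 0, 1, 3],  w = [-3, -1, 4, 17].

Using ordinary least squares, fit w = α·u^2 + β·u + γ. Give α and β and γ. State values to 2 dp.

α = 0.92, β = 3.12, γ = -0.52

XᵀX·[α, β, γ]ᵀ = Xᵀw reads: 98·α + 20·β + 14·γ = 145;  20·α + 14·β + 2·γ = 61;  14·α + 2·β + 4·γ = 17.
Solving the 3×3 system (Gaussian elimination) gives α = 11/12, β = 487/156, γ = -27/52.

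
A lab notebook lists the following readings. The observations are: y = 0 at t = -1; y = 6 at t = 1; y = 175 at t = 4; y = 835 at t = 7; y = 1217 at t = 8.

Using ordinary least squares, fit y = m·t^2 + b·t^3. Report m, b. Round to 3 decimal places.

m = 2.956, b = 2.009

Sums needed: Σt^2·t^2 = 6755, Σt^2·t^3 = 50599, Σt^3·t^3 = 383891.
Right-hand side: Σt^2·y = 121609, Σt^3·y = 920715.
MᵀM·[m, b]ᵀ = Mᵀy becomes [[6755, 50599]; [50599, 383891]]·[m, b]ᵀ = [121609, 920715]ᵀ.
Determinant 6755·383891 − 50599² = 32924904.
m = (121609·383891 − 50599·920715)/32924904 = 48671167/16462452; b = (6755·920715 − 50599·121609)/32924904 = 33068017/16462452.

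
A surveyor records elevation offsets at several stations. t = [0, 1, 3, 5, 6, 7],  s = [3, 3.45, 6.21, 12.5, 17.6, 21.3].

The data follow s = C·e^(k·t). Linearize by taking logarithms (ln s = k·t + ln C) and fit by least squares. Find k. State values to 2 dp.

Linearized form: ln s = k·t + ln C. From the 6 transformed points,
Σt = 22.0000, Σ(t)² = 120.0000, Σln s = 12.6155, Σt·ln s = 57.9638.
Equations: 120.0000·k + 22.0000·ln C = 57.9638;  22.0000·k + 6·ln C = 12.6155.
Solving (det = 236.0000): k = 0.29764, ln C = 1.01124.

k = 0.30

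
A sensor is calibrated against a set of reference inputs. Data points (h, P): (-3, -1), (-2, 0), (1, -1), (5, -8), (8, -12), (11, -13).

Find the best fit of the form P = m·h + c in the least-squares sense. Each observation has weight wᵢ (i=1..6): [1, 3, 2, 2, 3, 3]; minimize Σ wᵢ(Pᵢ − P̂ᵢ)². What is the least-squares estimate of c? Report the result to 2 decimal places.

Compute the Gram sums: Σwᵢ·h·h = 628, Σwᵢ·h = 60, Σwᵢ·1 = 14.
Moment sums: Σwᵢ·h·P = -796, Σwᵢ·P = -94.
AᵀWA·[m, c]ᵀ = AᵀWP becomes [[628, 60]; [60, 14]]·[m, c]ᵀ = [-796, -94]ᵀ.
Eliminating c: 14·(row 1) − 60·(row 2) gives 5192·m = 14·(-796) − 60·(-94) = -5504, so m = -688/649.
Then c = ((-94) − 60·(-688/649))/14 = -1409/649.

c = -2.17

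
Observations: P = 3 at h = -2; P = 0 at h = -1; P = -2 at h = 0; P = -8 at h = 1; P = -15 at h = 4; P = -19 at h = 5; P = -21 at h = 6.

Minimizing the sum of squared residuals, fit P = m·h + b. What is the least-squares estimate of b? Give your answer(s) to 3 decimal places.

b = -3.182

Entries of AᵀA: Σh·h = 83, Σh = 13, Σ1 = 7.
Moment sums: Σh·P = -295, ΣP = -62.
AᵀA·[m, b]ᵀ = AᵀP becomes [[83, 13]; [13, 7]]·[m, b]ᵀ = [-295, -62]ᵀ.
Determinant 83·7 − 13² = 412.
m = ((-295)·7 − 13·(-62))/412 = -1259/412; b = (83·(-62) − 13·(-295))/412 = -1311/412.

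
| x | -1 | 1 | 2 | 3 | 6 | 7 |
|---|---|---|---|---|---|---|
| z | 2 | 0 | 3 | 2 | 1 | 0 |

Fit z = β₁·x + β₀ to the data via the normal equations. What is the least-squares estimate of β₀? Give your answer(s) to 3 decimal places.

Compute the Gram sums: Σx·x = 100, Σx = 18, Σ1 = 6.
And Σx·z = 16, Σz = 8.
MᵀM·[β₁, β₀]ᵀ = Mᵀz becomes [[100, 18]; [18, 6]]·[β₁, β₀]ᵀ = [16, 8]ᵀ.
Eliminating β₀: 6·(row 1) − 18·(row 2) gives 276·β₁ = 6·16 − 18·8 = -48, so β₁ = -4/23.
Then β₀ = (8 − 18·(-4/23))/6 = 128/69.

β₀ = 1.855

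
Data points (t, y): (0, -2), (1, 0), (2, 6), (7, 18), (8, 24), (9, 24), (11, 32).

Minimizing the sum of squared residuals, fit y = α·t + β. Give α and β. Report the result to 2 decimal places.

Forming XᵀX = [[320, 38]; [38, 7]] and Xᵀy = [898, 102]ᵀ gives XᵀX·[α, β]ᵀ = Xᵀy.
Δ = 320·7 − 38² = 796.
α = (898·7 − 38·102)/796 = 1205/398; β = (320·102 − 38·898)/796 = -371/199.

α = 3.03, β = -1.86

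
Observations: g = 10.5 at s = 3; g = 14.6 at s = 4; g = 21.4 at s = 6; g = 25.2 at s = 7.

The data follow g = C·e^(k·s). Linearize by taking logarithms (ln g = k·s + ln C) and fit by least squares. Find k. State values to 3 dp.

k = 0.213

With ln gᵢ as the transformed response and sᵢ as the regressor:
AᵀA = [[110.0000, 20.0000]; [20.0000, 4]], rhs = [58.7465, 11.3226]ᵀ  (here Σs = 20.0000, Σ(s)² = 110.0000, Σln g = 11.3226, Σs·ln g = 58.7465).
Solving (det = 40.0000): k = 0.21333, ln C = 1.76400.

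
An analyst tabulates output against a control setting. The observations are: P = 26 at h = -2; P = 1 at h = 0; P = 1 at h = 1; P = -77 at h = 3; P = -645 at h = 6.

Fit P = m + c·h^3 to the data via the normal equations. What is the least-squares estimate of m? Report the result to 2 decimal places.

Setting ∂/∂m … = 0 gives: 5·m + 236·c = -694;  236·m + 47450·c = -141606.
Eliminating c: 47450·(row 1) − 236·(row 2) gives 181554·m = 47450·(-694) − 236·(-141606) = 488716, so m = 244358/90777.
Then c = ((-141606) − 236·(244358/90777))/47450 = -272123/90777.

m = 2.69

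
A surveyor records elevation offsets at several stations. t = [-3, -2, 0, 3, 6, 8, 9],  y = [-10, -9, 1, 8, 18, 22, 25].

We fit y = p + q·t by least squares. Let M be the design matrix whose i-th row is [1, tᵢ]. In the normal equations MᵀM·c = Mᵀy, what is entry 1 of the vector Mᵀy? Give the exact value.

Entry 1 ↔ basis 1, so (Mᵀy)_{1} = Σᵢ yᵢ = (1)·(-10) + (1)·(-9) + (1)·(1) + (1)·(8) + (1)·(18) + (1)·(22) + (1)·(25) = 55.

55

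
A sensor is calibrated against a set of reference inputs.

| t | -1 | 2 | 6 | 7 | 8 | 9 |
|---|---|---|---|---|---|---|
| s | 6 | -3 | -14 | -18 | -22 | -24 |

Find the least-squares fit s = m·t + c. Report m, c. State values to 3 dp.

m = -3.027, c = 3.138

Normal-equation sums: Σt·t = 235, Σt = 31, Σ1 = 6.
Right-hand side: Σt·s = -614, Σs = -75.
Δ = 235·6 − 31² = 449.
m = ((-614)·6 − 31·(-75))/449 = -1359/449; c = (235·(-75) − 31·(-614))/449 = 1409/449.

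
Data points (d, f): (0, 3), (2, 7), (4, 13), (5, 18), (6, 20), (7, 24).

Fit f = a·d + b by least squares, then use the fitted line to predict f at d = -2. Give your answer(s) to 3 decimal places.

Normal-equation sums: Σd·d = 130, Σd = 24, Σ1 = 6.
For Mᵀf: Σd·f = 444, Σf = 85.
MᵀM·[a, b]ᵀ = Mᵀf becomes [[130, 24]; [24, 6]]·[a, b]ᵀ = [444, 85]ᵀ.
det = 130·6 − 24² = 204.
a = (444·6 − 24·85)/204 = 52/17; b = (130·85 − 24·444)/204 = 197/102.
At d = -2: f̂ = (52/17)·(-2) + (197/102)·(1) = -427/102.

f̂ = -4.186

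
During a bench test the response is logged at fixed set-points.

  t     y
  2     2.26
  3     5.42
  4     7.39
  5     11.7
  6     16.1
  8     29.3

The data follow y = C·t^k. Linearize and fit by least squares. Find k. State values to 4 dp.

Taking logs, ln y = k·ln t + ln C, so regress ln y on ln t.
Over the data: Σln t = 8.6587, Σ(ln t)² = 13.7340, Σln y = 13.1216, Σln t·ln y = 21.1557.
Normal system: [[13.7340, 8.6587]; [8.6587, 6]]·[k, ln C]ᵀ = [21.1557, 13.1216]ᵀ.
Slope k = (n·Σln t·ln y − Σln t·Σln y)/(n·Σ(ln t)² − (Σln t)²) = (6·21.1557 − 8.6587·13.1216)/7.4309 = 1.79231; ln C = (Σln y − k·Σln t)/n = -0.39958.

k = 1.7923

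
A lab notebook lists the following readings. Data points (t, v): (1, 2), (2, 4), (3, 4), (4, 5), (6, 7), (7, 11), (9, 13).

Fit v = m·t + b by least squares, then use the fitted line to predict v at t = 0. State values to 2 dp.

v̂ = 0.34

Compute the Gram sums: Σt·t = 196, Σt = 32, Σ1 = 7.
For Xᵀv: Σt·v = 278, Σv = 46.
So XᵀX·[m, b]ᵀ = Xᵀv: [[196, 32]; [32, 7]]·[m, b]ᵀ = [278, 46]ᵀ.
det = 196·7 − 32² = 348.
m = (278·7 − 32·46)/348 = 79/58; b = (196·46 − 32·278)/348 = 10/29.
At t = 0: v̂ = (79/58)·(0) + (10/29)·(1) = 10/29.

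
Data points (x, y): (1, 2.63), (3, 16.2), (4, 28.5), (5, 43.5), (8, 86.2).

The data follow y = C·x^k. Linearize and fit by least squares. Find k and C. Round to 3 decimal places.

Taking logs, ln y = k·ln x + ln C, so regress ln y on ln x.
Over the data: Σln x = 6.1738, Σ(ln x)² = 10.0431, Σln y = 15.3313, Σln x·ln y = 23.0430.
Normal system: [[10.0431, 6.1738]; [6.1738, 5]]·[k, ln C]ᵀ = [23.0430, 15.3313]ᵀ.
Solving (det = 12.1000): k = 1.69940, ln C = 0.96793, so C = exp(0.96793) = 2.63248.

k = 1.699, C = 2.632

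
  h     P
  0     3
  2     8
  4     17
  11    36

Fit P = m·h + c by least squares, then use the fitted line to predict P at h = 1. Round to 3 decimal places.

Normal-equation sums: Σh·h = 141, Σh = 17, Σ1 = 4.
Moment sums: Σh·P = 480, ΣP = 64.
det = 141·4 − 17² = 275.
m = (480·4 − 17·64)/275 = 832/275; c = (141·64 − 17·480)/275 = 864/275.
At h = 1: P̂ = (832/275)·(1) + (864/275)·(1) = 1696/275.

P̂ = 6.167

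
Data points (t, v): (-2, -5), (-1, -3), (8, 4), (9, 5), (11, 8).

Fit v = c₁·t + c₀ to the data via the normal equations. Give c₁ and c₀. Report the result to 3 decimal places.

c₁ = 0.911, c₀ = -2.755

Entries of MᵀM: Σt·t = 271, Σt = 25, Σ1 = 5.
For Mᵀv: Σt·v = 178, Σv = 9.
MᵀM·[c₁, c₀]ᵀ = Mᵀv becomes [[271, 25]; [25, 5]]·[c₁, c₀]ᵀ = [178, 9]ᵀ.
Determinant 271·5 − 25² = 730.
c₁ = (178·5 − 25·9)/730 = 133/146; c₀ = (271·9 − 25·178)/730 = -2011/730.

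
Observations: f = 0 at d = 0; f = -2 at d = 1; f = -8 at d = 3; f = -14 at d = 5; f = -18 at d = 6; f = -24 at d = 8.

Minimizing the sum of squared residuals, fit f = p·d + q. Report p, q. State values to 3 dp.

p = -3.053, q = 0.705

Setting ∂/∂p … = 0 gives: 135·p + 23·q = -396;  23·p + 6·q = -66.
Eliminating q: 6·(row 1) − 23·(row 2) gives 281·p = 6·(-396) − 23·(-66) = -858, so p = -858/281.
Then q = ((-66) − 23·(-858/281))/6 = 198/281.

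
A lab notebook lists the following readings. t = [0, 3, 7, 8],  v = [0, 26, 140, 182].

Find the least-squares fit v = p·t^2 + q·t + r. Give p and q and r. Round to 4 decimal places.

Sums needed: Σt^2·t^2 = 6578, Σt^2·t = 882, Σt^2 = 122, Σt·t = 122, Σt = 18, Σ1 = 4.
Right-hand side: Σt^2·v = 18742, Σt·v = 2514, Σv = 348.
AᵀA·[p, q, r]ᵀ = Aᵀv becomes [[6578, 882, 122]; [882, 122, 18]; [122, 18, 4]]·[p, q, r]ᵀ = [18742, 2514, 348]ᵀ.
Inverting the 3×3 Gram matrix, [p, q, r]ᵀ = [4391/1562, 453/1562, -35/781]ᵀ.

p = 2.8111, q = 0.2900, r = -0.0448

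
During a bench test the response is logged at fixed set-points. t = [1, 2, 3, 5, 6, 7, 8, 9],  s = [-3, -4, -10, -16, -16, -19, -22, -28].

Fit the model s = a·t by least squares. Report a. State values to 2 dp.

AᵀA·[a]ᵀ = Aᵀs reads: 269·a = -778.
(Σt·t = 269, Σt·s = -778.)
Hence a = -778 / 269 ≈ -2.89219.

a = -2.89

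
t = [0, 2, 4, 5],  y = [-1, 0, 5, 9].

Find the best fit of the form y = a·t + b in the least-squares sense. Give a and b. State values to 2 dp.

AᵀA·[a, b]ᵀ = Aᵀy reads: 45·a + 11·b = 65;  11·a + 4·b = 13.
det = 45·4 − 11² = 59.
a = (65·4 − 11·13)/59 = 117/59; b = (45·13 − 11·65)/59 = -130/59.

a = 1.98, b = -2.20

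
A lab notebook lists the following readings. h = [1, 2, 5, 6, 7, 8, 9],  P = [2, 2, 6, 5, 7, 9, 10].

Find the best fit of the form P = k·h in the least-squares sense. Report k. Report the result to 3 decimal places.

k = 1.065

The normal equations are: 260·k = 277.
(Σh·h = 260, Σh·P = 277.)
k = 277/260 = 1.06538.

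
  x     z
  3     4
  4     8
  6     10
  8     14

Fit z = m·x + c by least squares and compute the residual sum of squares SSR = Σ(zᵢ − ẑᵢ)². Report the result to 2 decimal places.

Entries of MᵀM: Σx·x = 125, Σx = 21, Σ1 = 4.
And Σx·z = 216, Σz = 36.
MᵀM·[m, c]ᵀ = Mᵀz becomes [[125, 21]; [21, 4]]·[m, c]ᵀ = [216, 36]ᵀ.
Determinant 125·4 − 21² = 59.
m = (216·4 − 21·36)/59 = 108/59; c = (125·36 − 21·216)/59 = -36/59.
Residuals: -52/59, 76/59, -22/59, -2/59; SSR = 152/59.

SSR = 2.58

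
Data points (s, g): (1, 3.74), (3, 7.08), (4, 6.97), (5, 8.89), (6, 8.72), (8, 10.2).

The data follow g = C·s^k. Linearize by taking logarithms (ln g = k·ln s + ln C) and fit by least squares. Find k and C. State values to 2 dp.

Linearized form: ln g = k·ln s + ln C. From the 6 transformed points,
XᵀX = [[13.2535, 7.9655]; [7.9655, 6]], rhs = [17.0680, 11.8909]ᵀ  (here Σln s = 7.9655, Σ(ln s)² = 13.2535, Σln g = 11.8909, Σln s·ln g = 17.0680).
Solving (det = 16.0713): k = 0.47851, ln C = 1.34655, so C = exp(1.34655) = 3.84414.

k = 0.48, C = 3.84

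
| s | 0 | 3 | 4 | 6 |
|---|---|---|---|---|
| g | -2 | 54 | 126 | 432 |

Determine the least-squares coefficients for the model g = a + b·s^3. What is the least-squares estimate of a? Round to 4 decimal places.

Entries of XᵀX: Σ1 = 4, Σs^3 = 307, Σs^3·s^3 = 51481.
Right-hand side: Σg = 610, Σs^3·g = 102834.
Determinant 4·51481 − 307² = 111675.
a = (610·51481 − 307·102834)/111675 = -166628/111675; b = (4·102834 − 307·610)/111675 = 224066/111675.

a = -1.4921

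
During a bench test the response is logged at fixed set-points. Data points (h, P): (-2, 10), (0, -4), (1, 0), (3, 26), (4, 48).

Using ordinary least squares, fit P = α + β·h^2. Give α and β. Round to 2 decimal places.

α = -3.38, β = 3.23

The normal equations are: 5·α + 30·β = 80;  30·α + 354·β = 1042.
Eliminating β: 354·(row 1) − 30·(row 2) gives 870·α = 354·80 − 30·1042 = -2940, so α = -98/29.
Then β = (1042 − 30·(-98/29))/354 = 281/87.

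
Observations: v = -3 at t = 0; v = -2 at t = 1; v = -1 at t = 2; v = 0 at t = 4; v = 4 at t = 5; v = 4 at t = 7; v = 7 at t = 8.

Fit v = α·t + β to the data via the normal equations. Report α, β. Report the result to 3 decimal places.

α = 1.190, β = -3.305

From the data, Σt·t = 159, Σt = 27, Σ1 = 7.
For Aᵀv: Σt·v = 100, Σv = 9.
AᵀA·[α, β]ᵀ = Aᵀv becomes [[159, 27]; [27, 7]]·[α, β]ᵀ = [100, 9]ᵀ.
Eliminating β: 7·(row 1) − 27·(row 2) gives 384·α = 7·100 − 27·9 = 457, so α = 457/384.
Then β = (9 − 27·(457/384))/7 = -423/128.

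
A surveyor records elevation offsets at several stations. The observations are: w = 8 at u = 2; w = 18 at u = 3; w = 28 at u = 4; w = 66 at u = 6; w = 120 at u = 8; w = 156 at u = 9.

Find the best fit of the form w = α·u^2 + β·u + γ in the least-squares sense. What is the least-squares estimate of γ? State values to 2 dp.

Forming AᵀA = [[12306, 1556, 210]; [1556, 210, 32]; [210, 32, 6]] and Aᵀw = [23334, 2942, 396]ᵀ gives AᵀA·[α, β, γ]ᵀ = Aᵀw.
Inverting the 3×3 Gram matrix, [α, β, γ]ᵀ = [2691/1210, -2148/605, 8587/1210]ᵀ.

γ = 7.10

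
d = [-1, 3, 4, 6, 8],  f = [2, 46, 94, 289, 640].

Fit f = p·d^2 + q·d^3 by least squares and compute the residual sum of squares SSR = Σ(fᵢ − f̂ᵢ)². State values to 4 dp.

Sums needed: Σd^2·d^2 = 5730, Σd^2·d^3 = 41810, Σd^3·d^3 = 313626.
Right-hand side: Σd^2·f = 53284, Σd^3·f = 397360.
Normal equations: [[5730, 41810]; [41810, 313626]]·[p, q]ᵀ = [53284, 397360]ᵀ.
Eliminating q: 313626·(row 1) − 41810·(row 2) gives 49000880·p = 313626·53284 − 41810·397360 = 97626184, so p = 12203273/6125110.
Then q = (397360 − 41810·(12203273/6125110))/313626 = 1226719/1225022.
Residuals: 3090271/3062555, 3159269/3062555, -6021054/3062555, 2991221/3062555, -669856/3062555; SSR = 21282869/3062555.

SSR = 6.9494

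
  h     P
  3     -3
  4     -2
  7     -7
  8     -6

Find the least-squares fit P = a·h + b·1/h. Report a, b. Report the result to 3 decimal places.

With design matrix M, MᵀM = [[138, 4]; [4, 5917/28224]] and MᵀP = [-114, -13/4]ᵀ.
Determinant 138·(5917/28224) − 4² = 60827/4704.
a = ((-114)·(5917/28224) − 4·(-13/4))/(60827/4704) = -51271/60827; b = (138·(-13/4) − 4·(-114))/(60827/4704) = 35280/60827.

a = -0.843, b = 0.580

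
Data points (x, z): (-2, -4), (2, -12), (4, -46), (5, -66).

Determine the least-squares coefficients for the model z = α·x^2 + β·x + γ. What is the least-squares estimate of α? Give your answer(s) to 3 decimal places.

α = -2.258

Compute the Gram sums: Σx^2·x^2 = 913, Σx^2·x = 189, Σx^2 = 49, Σx·x = 49, Σx = 9, Σ1 = 4.
And Σx^2·z = -2450, Σx·z = -530, Σz = -128.
So AᵀA·[α, β, γ]ᵀ = Aᵀz: [[913, 189, 49]; [189, 49, 9]; [49, 9, 4]]·[α, β, γ]ᵀ = [-2450, -530, -128]ᵀ.
Solving the 3×3 system (Gaussian elimination) gives α = -70/31, β = -346/155, γ = 106/155.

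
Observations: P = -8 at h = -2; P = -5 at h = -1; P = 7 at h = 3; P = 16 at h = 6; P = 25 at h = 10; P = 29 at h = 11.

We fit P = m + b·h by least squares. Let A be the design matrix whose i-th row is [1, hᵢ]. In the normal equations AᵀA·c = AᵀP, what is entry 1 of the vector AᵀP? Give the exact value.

Entry 1 ↔ basis 1, so (AᵀP)_{1} = Σᵢ Pᵢ = (1)·(-8) + (1)·(-5) + (1)·(7) + (1)·(16) + (1)·(25) + (1)·(29) = 64.

64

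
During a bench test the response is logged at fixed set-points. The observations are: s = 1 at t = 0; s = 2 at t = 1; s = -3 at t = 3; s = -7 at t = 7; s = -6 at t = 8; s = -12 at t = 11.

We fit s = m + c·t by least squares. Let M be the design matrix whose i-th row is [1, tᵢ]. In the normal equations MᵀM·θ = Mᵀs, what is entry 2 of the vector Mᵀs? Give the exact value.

-236

Entry 2 ↔ basis t, so (Mᵀs)_{2} = Σᵢ (t)·sᵢ = (0)·(1) + (1)·(2) + (3)·(-3) + (7)·(-7) + (8)·(-6) + (11)·(-12) = -236.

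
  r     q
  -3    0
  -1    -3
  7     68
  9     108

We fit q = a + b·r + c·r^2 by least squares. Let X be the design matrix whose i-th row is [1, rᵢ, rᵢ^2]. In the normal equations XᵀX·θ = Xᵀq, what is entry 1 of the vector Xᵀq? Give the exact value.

Entry 1 ↔ basis 1, so (Xᵀq)_{1} = Σᵢ qᵢ = (1)·(0) + (1)·(-3) + (1)·(68) + (1)·(108) = 173.

173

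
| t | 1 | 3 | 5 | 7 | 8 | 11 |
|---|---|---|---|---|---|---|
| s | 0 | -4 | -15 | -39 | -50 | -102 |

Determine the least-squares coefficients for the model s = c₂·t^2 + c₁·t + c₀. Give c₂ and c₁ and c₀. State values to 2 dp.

Compute the Gram sums: Σt^2·t^2 = 21845, Σt^2·t = 2339, Σt^2 = 269, Σt·t = 269, Σt = 35, Σ1 = 6.
And Σt^2·s = -17864, Σt·s = -1882, Σs = -210.
Row-reducing yields c₂ = -125989/125220, c₁ = 227059/125220, c₀ = -4892/10435.

c₂ = -1.01, c₁ = 1.81, c₀ = -0.47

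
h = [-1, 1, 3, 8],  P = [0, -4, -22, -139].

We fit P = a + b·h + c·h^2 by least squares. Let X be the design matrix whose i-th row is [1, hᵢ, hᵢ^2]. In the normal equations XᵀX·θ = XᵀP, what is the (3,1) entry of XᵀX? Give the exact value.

Row 3 ↔ basis h^2, column 1 ↔ basis 1, so (XᵀX)_{3,1} = Σᵢ h^2 = (1)·(1) + (1)·(1) + (9)·(1) + (64)·(1) = 75.

75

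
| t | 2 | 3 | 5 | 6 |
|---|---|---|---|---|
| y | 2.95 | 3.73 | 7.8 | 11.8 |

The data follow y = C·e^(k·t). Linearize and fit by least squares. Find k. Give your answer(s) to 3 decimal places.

Taking logs, ln y = k·t + ln C, so regress ln y on t.
Over the data: Σt = 16.0000, Σ(t)² = 74.0000, Σln y = 6.9204, Σt·ln y = 31.1921.
Normal system: [[74.0000, 16.0000]; [16.0000, 4]]·[k, ln C]ᵀ = [31.1921, 6.9204]ᵀ.
Δ = 74.0000·4 − (16.0000)² = 40.0000; k = (31.1921·4 − 16.0000·6.9204)/40.0000 = 0.35103, ln C = (74.0000·6.9204 − 16.0000·31.1921)/40.0000 = 0.32599.

k = 0.351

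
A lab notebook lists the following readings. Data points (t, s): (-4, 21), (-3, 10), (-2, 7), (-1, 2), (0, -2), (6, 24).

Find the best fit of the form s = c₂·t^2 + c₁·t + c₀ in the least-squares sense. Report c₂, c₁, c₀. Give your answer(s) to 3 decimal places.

c₂ = 0.958, c₁ = -1.548, c₀ = -1.242

From the data, Σt^2·t^2 = 1650, Σt^2·t = 116, Σt^2 = 66, Σt·t = 66, Σt = -4, Σ1 = 6.
Right-hand side: Σt^2·s = 1320, Σt·s = 14, Σs = 62.
Row-reducing yields c₂ = 4733/4938, c₁ = -6369/4115, c₀ = -30661/24690.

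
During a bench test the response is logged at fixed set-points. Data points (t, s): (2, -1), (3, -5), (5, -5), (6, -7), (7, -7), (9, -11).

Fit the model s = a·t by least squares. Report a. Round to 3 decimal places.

a = -1.137

Normal-equation sums: Σt·t = 204.
For Mᵀs: Σt·s = -232.
So MᵀM·[a]ᵀ = Mᵀs: [[204]]·[a]ᵀ = [-232]ᵀ.
Hence a = -232 / 204 ≈ -1.13725.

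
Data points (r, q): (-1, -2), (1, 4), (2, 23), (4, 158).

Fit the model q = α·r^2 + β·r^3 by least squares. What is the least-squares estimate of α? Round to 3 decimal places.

Setting ∂/∂α … = 0 gives: 274·α + 1056·β = 2622;  1056·α + 4162·β = 10302.
det = 274·4162 − 1056² = 25252.
α = (2622·4162 − 1056·10302)/25252 = 8463/6313; β = (274·10302 − 1056·2622)/25252 = 13479/6313.

α = 1.341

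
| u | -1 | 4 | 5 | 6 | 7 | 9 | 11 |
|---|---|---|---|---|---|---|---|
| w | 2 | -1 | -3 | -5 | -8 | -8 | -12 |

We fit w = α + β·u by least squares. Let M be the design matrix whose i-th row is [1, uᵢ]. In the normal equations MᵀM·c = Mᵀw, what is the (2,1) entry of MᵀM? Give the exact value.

Row 2 ↔ basis u, column 1 ↔ basis 1, so (MᵀM)_{2,1} = Σᵢ u = (-1)·(1) + (4)·(1) + (5)·(1) + (6)·(1) + (7)·(1) + (9)·(1) + (11)·(1) = 41.

41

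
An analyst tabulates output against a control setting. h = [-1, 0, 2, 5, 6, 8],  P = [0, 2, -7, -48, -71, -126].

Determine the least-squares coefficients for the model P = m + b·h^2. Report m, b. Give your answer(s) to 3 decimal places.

m = 1.644, b = -1.999

Setting ∂/∂m … = 0 gives: 6·m + 130·b = -250;  130·m + 6034·b = -11848.
(Σ1 = 6, Σh^2 = 130, Σh^2·h^2 = 6034, ΣP = -250, Σh^2·P = -11848.)
Eliminating b: 6034·(row 1) − 130·(row 2) gives 19304·m = 6034·(-250) − 130·(-11848) = 31740, so m = 7935/4826.
Then b = ((-11848) − 130·(7935/4826))/6034 = -9647/4826.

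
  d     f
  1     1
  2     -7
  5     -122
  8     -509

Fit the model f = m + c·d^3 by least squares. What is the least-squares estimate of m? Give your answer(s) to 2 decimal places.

Sums needed: Σ1 = 4, Σd^3 = 646, Σd^3·d^3 = 277834.
Moment sums: Σf = -637, Σd^3·f = -275913.
So AᵀA·[m, c]ᵀ = Aᵀf: [[4, 646]; [646, 277834]]·[m, c]ᵀ = [-637, -275913]ᵀ.
Eliminating c: 277834·(row 1) − 646·(row 2) gives 694020·m = 277834·(-637) − 646·(-275913) = 1259540, so m = 62977/34701.
Then c = ((-275913) − 646·(62977/34701))/277834 = -69215/69402.

m = 1.81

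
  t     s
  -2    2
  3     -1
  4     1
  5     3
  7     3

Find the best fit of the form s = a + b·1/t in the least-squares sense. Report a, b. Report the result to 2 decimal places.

From the data, Σ1 = 5, Σ1/t = 179/420, Σ1/t·1/t = 85381/176400.
Right-hand side: Σs = 8, Σ1/t·s = -23/420.
XᵀX·[a, b]ᵀ = Xᵀs becomes [[5, 179/420]; [179/420, 85381/176400]]·[a, b]ᵀ = [8, -23/420]ᵀ.
det = 5·(85381/176400) − (179/420)² = 24679/11025.
a = (8·(85381/176400) − (179/420)·(-23/420))/(24679/11025) = 687165/394864; b = (5·(-23/420) − (179/420)·8)/(24679/11025) = -162435/98716.

a = 1.74, b = -1.65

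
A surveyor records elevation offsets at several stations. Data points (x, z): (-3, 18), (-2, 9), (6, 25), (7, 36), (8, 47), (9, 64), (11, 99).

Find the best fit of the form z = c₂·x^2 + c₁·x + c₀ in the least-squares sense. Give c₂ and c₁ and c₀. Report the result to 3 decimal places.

AᵀA·[c₂, c₁, c₀]ᵀ = Aᵀz reads: 29092·c₂ + 3096·c₁ + 364·c₀ = 23033;  3096·c₂ + 364·c₁ + 36·c₀ = 2371;  364·c₂ + 36·c₁ + 7·c₀ = 298.
Row-reducing yields c₂ = 563167/559524, c₁ = -58625/26644, c₀ = 216638/139881.

c₂ = 1.007, c₁ = -2.200, c₀ = 1.549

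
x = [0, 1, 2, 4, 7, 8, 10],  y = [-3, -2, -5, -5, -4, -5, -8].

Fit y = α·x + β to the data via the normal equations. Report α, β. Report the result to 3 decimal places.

α = -0.384, β = -2.814

Entries of AᵀA: Σx·x = 234, Σx = 32, Σ1 = 7.
And Σx·y = -180, Σy = -32.
det = 234·7 − 32² = 614.
α = ((-180)·7 − 32·(-32))/614 = -118/307; β = (234·(-32) − 32·(-180))/614 = -864/307.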